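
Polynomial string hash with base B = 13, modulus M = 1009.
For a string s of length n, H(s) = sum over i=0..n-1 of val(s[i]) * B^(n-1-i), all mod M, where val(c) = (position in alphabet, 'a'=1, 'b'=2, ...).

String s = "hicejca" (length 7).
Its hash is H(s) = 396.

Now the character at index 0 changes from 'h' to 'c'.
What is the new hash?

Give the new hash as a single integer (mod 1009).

Answer: 622

Derivation:
val('h') = 8, val('c') = 3
Position k = 0, exponent = n-1-k = 6
B^6 mod M = 13^6 mod 1009 = 762
Delta = (3 - 8) * 762 mod 1009 = 226
New hash = (396 + 226) mod 1009 = 622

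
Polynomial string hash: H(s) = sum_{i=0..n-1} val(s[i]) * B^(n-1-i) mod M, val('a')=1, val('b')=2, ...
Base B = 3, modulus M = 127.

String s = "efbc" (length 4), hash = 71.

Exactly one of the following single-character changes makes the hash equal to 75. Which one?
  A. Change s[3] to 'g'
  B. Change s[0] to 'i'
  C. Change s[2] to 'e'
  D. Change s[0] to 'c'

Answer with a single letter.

Option A: s[3]='c'->'g', delta=(7-3)*3^0 mod 127 = 4, hash=71+4 mod 127 = 75 <-- target
Option B: s[0]='e'->'i', delta=(9-5)*3^3 mod 127 = 108, hash=71+108 mod 127 = 52
Option C: s[2]='b'->'e', delta=(5-2)*3^1 mod 127 = 9, hash=71+9 mod 127 = 80
Option D: s[0]='e'->'c', delta=(3-5)*3^3 mod 127 = 73, hash=71+73 mod 127 = 17

Answer: A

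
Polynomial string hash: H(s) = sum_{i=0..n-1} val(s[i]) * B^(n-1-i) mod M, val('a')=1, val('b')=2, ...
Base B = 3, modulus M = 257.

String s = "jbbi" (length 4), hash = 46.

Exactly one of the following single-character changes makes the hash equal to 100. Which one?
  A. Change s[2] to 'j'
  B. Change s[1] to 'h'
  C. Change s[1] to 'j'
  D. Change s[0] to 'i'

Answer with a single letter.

Option A: s[2]='b'->'j', delta=(10-2)*3^1 mod 257 = 24, hash=46+24 mod 257 = 70
Option B: s[1]='b'->'h', delta=(8-2)*3^2 mod 257 = 54, hash=46+54 mod 257 = 100 <-- target
Option C: s[1]='b'->'j', delta=(10-2)*3^2 mod 257 = 72, hash=46+72 mod 257 = 118
Option D: s[0]='j'->'i', delta=(9-10)*3^3 mod 257 = 230, hash=46+230 mod 257 = 19

Answer: B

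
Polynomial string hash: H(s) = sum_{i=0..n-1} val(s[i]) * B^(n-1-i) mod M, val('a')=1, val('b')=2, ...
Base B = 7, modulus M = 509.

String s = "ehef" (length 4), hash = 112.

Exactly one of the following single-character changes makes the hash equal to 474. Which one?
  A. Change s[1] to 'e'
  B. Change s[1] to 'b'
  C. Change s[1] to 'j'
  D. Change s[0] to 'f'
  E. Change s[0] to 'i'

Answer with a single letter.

Option A: s[1]='h'->'e', delta=(5-8)*7^2 mod 509 = 362, hash=112+362 mod 509 = 474 <-- target
Option B: s[1]='h'->'b', delta=(2-8)*7^2 mod 509 = 215, hash=112+215 mod 509 = 327
Option C: s[1]='h'->'j', delta=(10-8)*7^2 mod 509 = 98, hash=112+98 mod 509 = 210
Option D: s[0]='e'->'f', delta=(6-5)*7^3 mod 509 = 343, hash=112+343 mod 509 = 455
Option E: s[0]='e'->'i', delta=(9-5)*7^3 mod 509 = 354, hash=112+354 mod 509 = 466

Answer: A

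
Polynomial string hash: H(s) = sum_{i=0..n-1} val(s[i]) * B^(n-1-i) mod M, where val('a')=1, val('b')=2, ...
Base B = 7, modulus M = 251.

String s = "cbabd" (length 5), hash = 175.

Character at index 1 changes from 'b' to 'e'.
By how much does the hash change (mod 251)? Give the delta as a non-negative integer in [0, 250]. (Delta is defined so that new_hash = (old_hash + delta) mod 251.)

Delta formula: (val(new) - val(old)) * B^(n-1-k) mod M
  val('e') - val('b') = 5 - 2 = 3
  B^(n-1-k) = 7^3 mod 251 = 92
  Delta = 3 * 92 mod 251 = 25

Answer: 25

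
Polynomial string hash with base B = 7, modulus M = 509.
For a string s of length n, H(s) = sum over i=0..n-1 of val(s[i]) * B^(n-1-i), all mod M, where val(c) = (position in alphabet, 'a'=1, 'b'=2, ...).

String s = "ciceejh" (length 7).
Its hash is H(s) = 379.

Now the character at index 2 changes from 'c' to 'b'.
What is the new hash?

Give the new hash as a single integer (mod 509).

Answer: 14

Derivation:
val('c') = 3, val('b') = 2
Position k = 2, exponent = n-1-k = 4
B^4 mod M = 7^4 mod 509 = 365
Delta = (2 - 3) * 365 mod 509 = 144
New hash = (379 + 144) mod 509 = 14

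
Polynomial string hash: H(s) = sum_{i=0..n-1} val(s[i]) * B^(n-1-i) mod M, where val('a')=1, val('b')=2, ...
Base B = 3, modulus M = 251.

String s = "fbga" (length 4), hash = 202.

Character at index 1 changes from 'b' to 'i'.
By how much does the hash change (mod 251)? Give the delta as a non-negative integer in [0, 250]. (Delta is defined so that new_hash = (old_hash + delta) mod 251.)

Delta formula: (val(new) - val(old)) * B^(n-1-k) mod M
  val('i') - val('b') = 9 - 2 = 7
  B^(n-1-k) = 3^2 mod 251 = 9
  Delta = 7 * 9 mod 251 = 63

Answer: 63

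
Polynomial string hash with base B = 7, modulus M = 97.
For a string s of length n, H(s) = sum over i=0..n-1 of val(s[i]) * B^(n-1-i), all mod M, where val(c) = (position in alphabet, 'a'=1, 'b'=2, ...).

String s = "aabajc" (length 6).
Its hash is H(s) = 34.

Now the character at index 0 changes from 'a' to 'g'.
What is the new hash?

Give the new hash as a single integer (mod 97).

val('a') = 1, val('g') = 7
Position k = 0, exponent = n-1-k = 5
B^5 mod M = 7^5 mod 97 = 26
Delta = (7 - 1) * 26 mod 97 = 59
New hash = (34 + 59) mod 97 = 93

Answer: 93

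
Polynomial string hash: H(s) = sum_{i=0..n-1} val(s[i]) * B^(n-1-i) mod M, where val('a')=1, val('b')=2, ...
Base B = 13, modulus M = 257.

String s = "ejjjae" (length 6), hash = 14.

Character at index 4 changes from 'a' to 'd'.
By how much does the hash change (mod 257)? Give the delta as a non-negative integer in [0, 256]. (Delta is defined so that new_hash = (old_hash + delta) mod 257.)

Answer: 39

Derivation:
Delta formula: (val(new) - val(old)) * B^(n-1-k) mod M
  val('d') - val('a') = 4 - 1 = 3
  B^(n-1-k) = 13^1 mod 257 = 13
  Delta = 3 * 13 mod 257 = 39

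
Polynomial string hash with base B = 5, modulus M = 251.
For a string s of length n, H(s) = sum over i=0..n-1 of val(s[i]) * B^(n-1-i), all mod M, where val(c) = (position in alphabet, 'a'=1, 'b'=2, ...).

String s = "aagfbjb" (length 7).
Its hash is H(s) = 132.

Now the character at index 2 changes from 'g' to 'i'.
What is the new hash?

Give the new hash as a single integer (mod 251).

val('g') = 7, val('i') = 9
Position k = 2, exponent = n-1-k = 4
B^4 mod M = 5^4 mod 251 = 123
Delta = (9 - 7) * 123 mod 251 = 246
New hash = (132 + 246) mod 251 = 127

Answer: 127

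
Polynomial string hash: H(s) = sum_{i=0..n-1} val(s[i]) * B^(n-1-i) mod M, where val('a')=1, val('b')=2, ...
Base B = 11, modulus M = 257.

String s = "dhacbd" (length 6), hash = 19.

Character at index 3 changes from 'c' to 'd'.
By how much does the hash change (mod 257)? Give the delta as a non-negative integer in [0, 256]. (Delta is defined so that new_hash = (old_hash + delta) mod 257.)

Delta formula: (val(new) - val(old)) * B^(n-1-k) mod M
  val('d') - val('c') = 4 - 3 = 1
  B^(n-1-k) = 11^2 mod 257 = 121
  Delta = 1 * 121 mod 257 = 121

Answer: 121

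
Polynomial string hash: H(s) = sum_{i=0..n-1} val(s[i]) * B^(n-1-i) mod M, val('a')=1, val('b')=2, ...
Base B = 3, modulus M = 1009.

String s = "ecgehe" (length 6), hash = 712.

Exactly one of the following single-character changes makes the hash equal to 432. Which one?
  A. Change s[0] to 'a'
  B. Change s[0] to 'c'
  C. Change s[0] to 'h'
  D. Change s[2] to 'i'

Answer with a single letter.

Option A: s[0]='e'->'a', delta=(1-5)*3^5 mod 1009 = 37, hash=712+37 mod 1009 = 749
Option B: s[0]='e'->'c', delta=(3-5)*3^5 mod 1009 = 523, hash=712+523 mod 1009 = 226
Option C: s[0]='e'->'h', delta=(8-5)*3^5 mod 1009 = 729, hash=712+729 mod 1009 = 432 <-- target
Option D: s[2]='g'->'i', delta=(9-7)*3^3 mod 1009 = 54, hash=712+54 mod 1009 = 766

Answer: C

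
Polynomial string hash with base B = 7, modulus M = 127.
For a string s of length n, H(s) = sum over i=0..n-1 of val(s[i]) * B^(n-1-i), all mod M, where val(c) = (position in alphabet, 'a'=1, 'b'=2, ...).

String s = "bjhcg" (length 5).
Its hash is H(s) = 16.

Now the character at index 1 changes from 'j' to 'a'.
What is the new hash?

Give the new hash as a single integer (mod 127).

Answer: 104

Derivation:
val('j') = 10, val('a') = 1
Position k = 1, exponent = n-1-k = 3
B^3 mod M = 7^3 mod 127 = 89
Delta = (1 - 10) * 89 mod 127 = 88
New hash = (16 + 88) mod 127 = 104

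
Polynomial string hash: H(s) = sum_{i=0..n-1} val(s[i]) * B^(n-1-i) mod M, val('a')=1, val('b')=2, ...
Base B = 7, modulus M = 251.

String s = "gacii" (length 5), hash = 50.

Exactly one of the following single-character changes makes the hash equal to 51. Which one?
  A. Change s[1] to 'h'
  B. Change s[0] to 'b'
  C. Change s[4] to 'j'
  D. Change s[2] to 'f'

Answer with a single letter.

Option A: s[1]='a'->'h', delta=(8-1)*7^3 mod 251 = 142, hash=50+142 mod 251 = 192
Option B: s[0]='g'->'b', delta=(2-7)*7^4 mod 251 = 43, hash=50+43 mod 251 = 93
Option C: s[4]='i'->'j', delta=(10-9)*7^0 mod 251 = 1, hash=50+1 mod 251 = 51 <-- target
Option D: s[2]='c'->'f', delta=(6-3)*7^2 mod 251 = 147, hash=50+147 mod 251 = 197

Answer: C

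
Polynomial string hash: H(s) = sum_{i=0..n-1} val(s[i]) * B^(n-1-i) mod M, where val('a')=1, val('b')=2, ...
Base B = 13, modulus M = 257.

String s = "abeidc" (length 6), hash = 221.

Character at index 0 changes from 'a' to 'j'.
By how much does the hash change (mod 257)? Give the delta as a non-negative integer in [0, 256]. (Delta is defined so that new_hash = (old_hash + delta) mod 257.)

Delta formula: (val(new) - val(old)) * B^(n-1-k) mod M
  val('j') - val('a') = 10 - 1 = 9
  B^(n-1-k) = 13^5 mod 257 = 185
  Delta = 9 * 185 mod 257 = 123

Answer: 123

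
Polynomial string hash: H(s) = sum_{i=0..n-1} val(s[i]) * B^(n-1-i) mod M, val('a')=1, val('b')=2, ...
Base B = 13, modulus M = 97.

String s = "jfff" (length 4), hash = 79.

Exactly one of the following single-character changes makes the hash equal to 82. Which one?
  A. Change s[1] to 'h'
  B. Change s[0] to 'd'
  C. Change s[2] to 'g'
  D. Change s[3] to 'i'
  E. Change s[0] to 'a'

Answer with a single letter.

Option A: s[1]='f'->'h', delta=(8-6)*13^2 mod 97 = 47, hash=79+47 mod 97 = 29
Option B: s[0]='j'->'d', delta=(4-10)*13^3 mod 97 = 10, hash=79+10 mod 97 = 89
Option C: s[2]='f'->'g', delta=(7-6)*13^1 mod 97 = 13, hash=79+13 mod 97 = 92
Option D: s[3]='f'->'i', delta=(9-6)*13^0 mod 97 = 3, hash=79+3 mod 97 = 82 <-- target
Option E: s[0]='j'->'a', delta=(1-10)*13^3 mod 97 = 15, hash=79+15 mod 97 = 94

Answer: D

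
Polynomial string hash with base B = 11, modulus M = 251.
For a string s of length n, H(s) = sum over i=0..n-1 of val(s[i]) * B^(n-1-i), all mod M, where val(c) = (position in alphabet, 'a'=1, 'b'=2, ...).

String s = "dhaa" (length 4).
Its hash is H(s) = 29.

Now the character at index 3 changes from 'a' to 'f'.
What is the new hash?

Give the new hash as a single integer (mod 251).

val('a') = 1, val('f') = 6
Position k = 3, exponent = n-1-k = 0
B^0 mod M = 11^0 mod 251 = 1
Delta = (6 - 1) * 1 mod 251 = 5
New hash = (29 + 5) mod 251 = 34

Answer: 34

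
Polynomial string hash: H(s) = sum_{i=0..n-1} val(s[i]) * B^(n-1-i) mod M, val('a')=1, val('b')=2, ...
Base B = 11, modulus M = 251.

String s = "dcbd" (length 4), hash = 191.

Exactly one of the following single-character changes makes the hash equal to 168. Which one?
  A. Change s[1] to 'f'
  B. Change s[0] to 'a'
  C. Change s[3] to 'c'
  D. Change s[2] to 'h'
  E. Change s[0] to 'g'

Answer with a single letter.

Option A: s[1]='c'->'f', delta=(6-3)*11^2 mod 251 = 112, hash=191+112 mod 251 = 52
Option B: s[0]='d'->'a', delta=(1-4)*11^3 mod 251 = 23, hash=191+23 mod 251 = 214
Option C: s[3]='d'->'c', delta=(3-4)*11^0 mod 251 = 250, hash=191+250 mod 251 = 190
Option D: s[2]='b'->'h', delta=(8-2)*11^1 mod 251 = 66, hash=191+66 mod 251 = 6
Option E: s[0]='d'->'g', delta=(7-4)*11^3 mod 251 = 228, hash=191+228 mod 251 = 168 <-- target

Answer: E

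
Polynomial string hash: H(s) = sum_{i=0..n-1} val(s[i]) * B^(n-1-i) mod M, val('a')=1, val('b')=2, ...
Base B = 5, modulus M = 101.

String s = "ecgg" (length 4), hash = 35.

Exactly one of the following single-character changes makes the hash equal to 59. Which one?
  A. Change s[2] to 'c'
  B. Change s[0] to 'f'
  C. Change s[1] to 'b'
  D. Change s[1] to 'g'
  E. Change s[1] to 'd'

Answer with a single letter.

Option A: s[2]='g'->'c', delta=(3-7)*5^1 mod 101 = 81, hash=35+81 mod 101 = 15
Option B: s[0]='e'->'f', delta=(6-5)*5^3 mod 101 = 24, hash=35+24 mod 101 = 59 <-- target
Option C: s[1]='c'->'b', delta=(2-3)*5^2 mod 101 = 76, hash=35+76 mod 101 = 10
Option D: s[1]='c'->'g', delta=(7-3)*5^2 mod 101 = 100, hash=35+100 mod 101 = 34
Option E: s[1]='c'->'d', delta=(4-3)*5^2 mod 101 = 25, hash=35+25 mod 101 = 60

Answer: B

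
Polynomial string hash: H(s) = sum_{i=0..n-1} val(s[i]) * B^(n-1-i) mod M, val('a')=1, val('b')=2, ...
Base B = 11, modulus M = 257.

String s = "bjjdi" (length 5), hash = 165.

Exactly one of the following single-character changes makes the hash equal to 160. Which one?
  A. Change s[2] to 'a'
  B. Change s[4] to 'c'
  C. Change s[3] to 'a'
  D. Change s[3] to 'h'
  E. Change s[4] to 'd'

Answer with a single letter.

Option A: s[2]='j'->'a', delta=(1-10)*11^2 mod 257 = 196, hash=165+196 mod 257 = 104
Option B: s[4]='i'->'c', delta=(3-9)*11^0 mod 257 = 251, hash=165+251 mod 257 = 159
Option C: s[3]='d'->'a', delta=(1-4)*11^1 mod 257 = 224, hash=165+224 mod 257 = 132
Option D: s[3]='d'->'h', delta=(8-4)*11^1 mod 257 = 44, hash=165+44 mod 257 = 209
Option E: s[4]='i'->'d', delta=(4-9)*11^0 mod 257 = 252, hash=165+252 mod 257 = 160 <-- target

Answer: E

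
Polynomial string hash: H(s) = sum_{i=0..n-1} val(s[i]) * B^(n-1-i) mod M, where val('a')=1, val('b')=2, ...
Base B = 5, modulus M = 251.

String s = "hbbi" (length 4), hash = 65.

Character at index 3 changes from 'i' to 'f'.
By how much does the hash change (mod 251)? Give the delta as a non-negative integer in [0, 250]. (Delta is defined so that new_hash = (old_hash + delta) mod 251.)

Answer: 248

Derivation:
Delta formula: (val(new) - val(old)) * B^(n-1-k) mod M
  val('f') - val('i') = 6 - 9 = -3
  B^(n-1-k) = 5^0 mod 251 = 1
  Delta = -3 * 1 mod 251 = 248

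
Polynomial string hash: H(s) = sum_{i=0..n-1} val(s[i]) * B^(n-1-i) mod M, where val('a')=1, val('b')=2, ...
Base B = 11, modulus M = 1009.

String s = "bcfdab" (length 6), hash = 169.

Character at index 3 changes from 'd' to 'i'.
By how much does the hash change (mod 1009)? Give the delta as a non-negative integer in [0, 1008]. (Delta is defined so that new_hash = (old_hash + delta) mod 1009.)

Delta formula: (val(new) - val(old)) * B^(n-1-k) mod M
  val('i') - val('d') = 9 - 4 = 5
  B^(n-1-k) = 11^2 mod 1009 = 121
  Delta = 5 * 121 mod 1009 = 605

Answer: 605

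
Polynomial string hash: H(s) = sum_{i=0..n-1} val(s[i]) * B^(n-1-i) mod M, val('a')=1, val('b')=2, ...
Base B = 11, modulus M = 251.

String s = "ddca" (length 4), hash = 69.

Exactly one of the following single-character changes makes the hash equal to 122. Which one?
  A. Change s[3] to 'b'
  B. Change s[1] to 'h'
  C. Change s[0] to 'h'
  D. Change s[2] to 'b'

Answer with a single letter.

Option A: s[3]='a'->'b', delta=(2-1)*11^0 mod 251 = 1, hash=69+1 mod 251 = 70
Option B: s[1]='d'->'h', delta=(8-4)*11^2 mod 251 = 233, hash=69+233 mod 251 = 51
Option C: s[0]='d'->'h', delta=(8-4)*11^3 mod 251 = 53, hash=69+53 mod 251 = 122 <-- target
Option D: s[2]='c'->'b', delta=(2-3)*11^1 mod 251 = 240, hash=69+240 mod 251 = 58

Answer: C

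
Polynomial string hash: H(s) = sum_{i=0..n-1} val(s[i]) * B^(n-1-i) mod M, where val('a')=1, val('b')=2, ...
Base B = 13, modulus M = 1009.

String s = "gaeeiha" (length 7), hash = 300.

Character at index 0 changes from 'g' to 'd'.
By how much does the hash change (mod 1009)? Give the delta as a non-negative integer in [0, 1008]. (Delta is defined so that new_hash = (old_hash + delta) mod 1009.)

Delta formula: (val(new) - val(old)) * B^(n-1-k) mod M
  val('d') - val('g') = 4 - 7 = -3
  B^(n-1-k) = 13^6 mod 1009 = 762
  Delta = -3 * 762 mod 1009 = 741

Answer: 741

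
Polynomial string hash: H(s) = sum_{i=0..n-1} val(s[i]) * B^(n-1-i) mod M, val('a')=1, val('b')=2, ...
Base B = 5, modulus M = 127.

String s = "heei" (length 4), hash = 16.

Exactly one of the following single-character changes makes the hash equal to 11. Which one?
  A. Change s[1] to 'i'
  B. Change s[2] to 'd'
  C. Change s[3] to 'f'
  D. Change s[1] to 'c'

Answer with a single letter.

Answer: B

Derivation:
Option A: s[1]='e'->'i', delta=(9-5)*5^2 mod 127 = 100, hash=16+100 mod 127 = 116
Option B: s[2]='e'->'d', delta=(4-5)*5^1 mod 127 = 122, hash=16+122 mod 127 = 11 <-- target
Option C: s[3]='i'->'f', delta=(6-9)*5^0 mod 127 = 124, hash=16+124 mod 127 = 13
Option D: s[1]='e'->'c', delta=(3-5)*5^2 mod 127 = 77, hash=16+77 mod 127 = 93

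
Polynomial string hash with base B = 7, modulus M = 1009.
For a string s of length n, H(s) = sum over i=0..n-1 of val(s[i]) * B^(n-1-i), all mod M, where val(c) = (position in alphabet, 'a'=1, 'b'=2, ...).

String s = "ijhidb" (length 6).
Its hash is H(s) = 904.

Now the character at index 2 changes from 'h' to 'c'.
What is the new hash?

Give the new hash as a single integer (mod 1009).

Answer: 198

Derivation:
val('h') = 8, val('c') = 3
Position k = 2, exponent = n-1-k = 3
B^3 mod M = 7^3 mod 1009 = 343
Delta = (3 - 8) * 343 mod 1009 = 303
New hash = (904 + 303) mod 1009 = 198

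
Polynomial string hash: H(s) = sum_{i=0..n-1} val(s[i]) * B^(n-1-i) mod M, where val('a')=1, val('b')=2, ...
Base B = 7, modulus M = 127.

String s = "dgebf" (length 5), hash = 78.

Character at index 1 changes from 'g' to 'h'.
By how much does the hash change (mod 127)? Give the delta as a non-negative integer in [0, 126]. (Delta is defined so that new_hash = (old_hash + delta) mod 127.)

Answer: 89

Derivation:
Delta formula: (val(new) - val(old)) * B^(n-1-k) mod M
  val('h') - val('g') = 8 - 7 = 1
  B^(n-1-k) = 7^3 mod 127 = 89
  Delta = 1 * 89 mod 127 = 89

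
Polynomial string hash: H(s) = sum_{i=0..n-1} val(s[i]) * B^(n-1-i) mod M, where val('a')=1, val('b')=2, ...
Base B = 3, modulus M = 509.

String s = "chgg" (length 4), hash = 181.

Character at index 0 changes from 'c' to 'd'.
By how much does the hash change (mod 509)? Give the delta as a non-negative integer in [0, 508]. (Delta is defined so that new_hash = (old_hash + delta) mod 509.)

Delta formula: (val(new) - val(old)) * B^(n-1-k) mod M
  val('d') - val('c') = 4 - 3 = 1
  B^(n-1-k) = 3^3 mod 509 = 27
  Delta = 1 * 27 mod 509 = 27

Answer: 27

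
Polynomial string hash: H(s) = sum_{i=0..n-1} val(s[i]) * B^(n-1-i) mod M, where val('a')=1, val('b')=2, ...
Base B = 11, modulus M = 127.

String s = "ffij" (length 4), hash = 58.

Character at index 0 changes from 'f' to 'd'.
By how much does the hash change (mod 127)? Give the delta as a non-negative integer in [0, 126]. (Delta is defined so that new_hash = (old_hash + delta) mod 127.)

Answer: 5

Derivation:
Delta formula: (val(new) - val(old)) * B^(n-1-k) mod M
  val('d') - val('f') = 4 - 6 = -2
  B^(n-1-k) = 11^3 mod 127 = 61
  Delta = -2 * 61 mod 127 = 5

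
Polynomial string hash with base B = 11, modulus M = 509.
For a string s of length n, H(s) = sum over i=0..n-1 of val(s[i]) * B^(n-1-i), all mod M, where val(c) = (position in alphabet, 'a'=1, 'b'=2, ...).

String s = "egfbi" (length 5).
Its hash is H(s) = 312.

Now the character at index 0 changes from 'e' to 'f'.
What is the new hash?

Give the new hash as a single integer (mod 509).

val('e') = 5, val('f') = 6
Position k = 0, exponent = n-1-k = 4
B^4 mod M = 11^4 mod 509 = 389
Delta = (6 - 5) * 389 mod 509 = 389
New hash = (312 + 389) mod 509 = 192

Answer: 192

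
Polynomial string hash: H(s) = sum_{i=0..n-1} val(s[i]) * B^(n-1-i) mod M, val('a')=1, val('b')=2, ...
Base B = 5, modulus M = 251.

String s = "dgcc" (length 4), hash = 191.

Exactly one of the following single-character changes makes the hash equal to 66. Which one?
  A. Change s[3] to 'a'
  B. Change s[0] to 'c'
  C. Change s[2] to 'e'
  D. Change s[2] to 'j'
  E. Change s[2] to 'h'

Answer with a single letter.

Option A: s[3]='c'->'a', delta=(1-3)*5^0 mod 251 = 249, hash=191+249 mod 251 = 189
Option B: s[0]='d'->'c', delta=(3-4)*5^3 mod 251 = 126, hash=191+126 mod 251 = 66 <-- target
Option C: s[2]='c'->'e', delta=(5-3)*5^1 mod 251 = 10, hash=191+10 mod 251 = 201
Option D: s[2]='c'->'j', delta=(10-3)*5^1 mod 251 = 35, hash=191+35 mod 251 = 226
Option E: s[2]='c'->'h', delta=(8-3)*5^1 mod 251 = 25, hash=191+25 mod 251 = 216

Answer: B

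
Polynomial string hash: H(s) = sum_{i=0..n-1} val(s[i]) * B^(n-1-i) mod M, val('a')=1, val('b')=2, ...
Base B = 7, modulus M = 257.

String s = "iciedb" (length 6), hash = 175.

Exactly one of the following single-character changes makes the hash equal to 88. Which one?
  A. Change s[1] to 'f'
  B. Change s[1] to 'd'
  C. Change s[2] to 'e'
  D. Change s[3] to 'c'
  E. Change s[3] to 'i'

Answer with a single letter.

Option A: s[1]='c'->'f', delta=(6-3)*7^4 mod 257 = 7, hash=175+7 mod 257 = 182
Option B: s[1]='c'->'d', delta=(4-3)*7^4 mod 257 = 88, hash=175+88 mod 257 = 6
Option C: s[2]='i'->'e', delta=(5-9)*7^3 mod 257 = 170, hash=175+170 mod 257 = 88 <-- target
Option D: s[3]='e'->'c', delta=(3-5)*7^2 mod 257 = 159, hash=175+159 mod 257 = 77
Option E: s[3]='e'->'i', delta=(9-5)*7^2 mod 257 = 196, hash=175+196 mod 257 = 114

Answer: C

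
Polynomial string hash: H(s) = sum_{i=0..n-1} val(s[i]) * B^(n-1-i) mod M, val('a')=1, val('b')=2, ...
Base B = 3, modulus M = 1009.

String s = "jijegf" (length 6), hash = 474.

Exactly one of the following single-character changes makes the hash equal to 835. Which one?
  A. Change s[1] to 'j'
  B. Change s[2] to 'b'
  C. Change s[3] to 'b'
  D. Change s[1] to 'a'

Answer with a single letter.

Answer: D

Derivation:
Option A: s[1]='i'->'j', delta=(10-9)*3^4 mod 1009 = 81, hash=474+81 mod 1009 = 555
Option B: s[2]='j'->'b', delta=(2-10)*3^3 mod 1009 = 793, hash=474+793 mod 1009 = 258
Option C: s[3]='e'->'b', delta=(2-5)*3^2 mod 1009 = 982, hash=474+982 mod 1009 = 447
Option D: s[1]='i'->'a', delta=(1-9)*3^4 mod 1009 = 361, hash=474+361 mod 1009 = 835 <-- target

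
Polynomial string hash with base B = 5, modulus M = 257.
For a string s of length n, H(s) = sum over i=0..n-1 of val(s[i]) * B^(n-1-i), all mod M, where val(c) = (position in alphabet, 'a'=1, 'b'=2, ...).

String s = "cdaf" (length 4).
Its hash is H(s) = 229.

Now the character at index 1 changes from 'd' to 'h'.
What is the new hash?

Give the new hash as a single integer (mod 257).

val('d') = 4, val('h') = 8
Position k = 1, exponent = n-1-k = 2
B^2 mod M = 5^2 mod 257 = 25
Delta = (8 - 4) * 25 mod 257 = 100
New hash = (229 + 100) mod 257 = 72

Answer: 72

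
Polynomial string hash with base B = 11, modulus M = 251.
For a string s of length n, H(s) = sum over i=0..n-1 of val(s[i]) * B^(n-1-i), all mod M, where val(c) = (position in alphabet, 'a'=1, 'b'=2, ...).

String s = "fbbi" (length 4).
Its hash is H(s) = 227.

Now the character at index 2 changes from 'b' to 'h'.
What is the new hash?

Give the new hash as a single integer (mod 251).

Answer: 42

Derivation:
val('b') = 2, val('h') = 8
Position k = 2, exponent = n-1-k = 1
B^1 mod M = 11^1 mod 251 = 11
Delta = (8 - 2) * 11 mod 251 = 66
New hash = (227 + 66) mod 251 = 42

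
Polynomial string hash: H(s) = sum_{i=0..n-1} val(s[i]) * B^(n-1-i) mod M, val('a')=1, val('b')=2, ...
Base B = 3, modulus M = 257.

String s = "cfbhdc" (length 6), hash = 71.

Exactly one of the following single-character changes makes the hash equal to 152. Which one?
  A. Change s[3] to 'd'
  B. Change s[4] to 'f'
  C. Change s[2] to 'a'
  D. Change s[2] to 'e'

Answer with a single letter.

Option A: s[3]='h'->'d', delta=(4-8)*3^2 mod 257 = 221, hash=71+221 mod 257 = 35
Option B: s[4]='d'->'f', delta=(6-4)*3^1 mod 257 = 6, hash=71+6 mod 257 = 77
Option C: s[2]='b'->'a', delta=(1-2)*3^3 mod 257 = 230, hash=71+230 mod 257 = 44
Option D: s[2]='b'->'e', delta=(5-2)*3^3 mod 257 = 81, hash=71+81 mod 257 = 152 <-- target

Answer: D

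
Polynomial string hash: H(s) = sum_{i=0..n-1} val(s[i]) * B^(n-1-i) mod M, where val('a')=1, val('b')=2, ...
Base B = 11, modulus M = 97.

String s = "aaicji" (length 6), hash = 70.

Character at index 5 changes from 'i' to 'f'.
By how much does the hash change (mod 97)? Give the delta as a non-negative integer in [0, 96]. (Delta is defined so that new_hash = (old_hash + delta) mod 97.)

Delta formula: (val(new) - val(old)) * B^(n-1-k) mod M
  val('f') - val('i') = 6 - 9 = -3
  B^(n-1-k) = 11^0 mod 97 = 1
  Delta = -3 * 1 mod 97 = 94

Answer: 94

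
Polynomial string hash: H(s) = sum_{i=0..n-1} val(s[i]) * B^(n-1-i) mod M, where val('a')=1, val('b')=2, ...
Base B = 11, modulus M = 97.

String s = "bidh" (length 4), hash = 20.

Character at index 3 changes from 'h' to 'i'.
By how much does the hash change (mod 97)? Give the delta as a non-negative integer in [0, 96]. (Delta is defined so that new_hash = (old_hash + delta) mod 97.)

Answer: 1

Derivation:
Delta formula: (val(new) - val(old)) * B^(n-1-k) mod M
  val('i') - val('h') = 9 - 8 = 1
  B^(n-1-k) = 11^0 mod 97 = 1
  Delta = 1 * 1 mod 97 = 1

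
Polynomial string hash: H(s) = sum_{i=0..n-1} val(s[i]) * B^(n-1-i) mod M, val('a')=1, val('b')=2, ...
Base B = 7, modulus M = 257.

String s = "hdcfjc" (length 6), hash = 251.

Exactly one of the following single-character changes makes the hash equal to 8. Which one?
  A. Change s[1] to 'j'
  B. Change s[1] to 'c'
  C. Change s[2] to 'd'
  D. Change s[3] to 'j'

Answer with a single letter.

Answer: A

Derivation:
Option A: s[1]='d'->'j', delta=(10-4)*7^4 mod 257 = 14, hash=251+14 mod 257 = 8 <-- target
Option B: s[1]='d'->'c', delta=(3-4)*7^4 mod 257 = 169, hash=251+169 mod 257 = 163
Option C: s[2]='c'->'d', delta=(4-3)*7^3 mod 257 = 86, hash=251+86 mod 257 = 80
Option D: s[3]='f'->'j', delta=(10-6)*7^2 mod 257 = 196, hash=251+196 mod 257 = 190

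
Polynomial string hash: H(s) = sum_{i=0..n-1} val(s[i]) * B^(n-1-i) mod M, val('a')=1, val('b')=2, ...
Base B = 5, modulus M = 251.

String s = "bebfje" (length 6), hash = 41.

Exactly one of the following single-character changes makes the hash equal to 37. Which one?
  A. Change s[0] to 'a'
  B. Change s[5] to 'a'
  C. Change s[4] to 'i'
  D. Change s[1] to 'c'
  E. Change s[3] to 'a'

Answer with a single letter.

Option A: s[0]='b'->'a', delta=(1-2)*5^5 mod 251 = 138, hash=41+138 mod 251 = 179
Option B: s[5]='e'->'a', delta=(1-5)*5^0 mod 251 = 247, hash=41+247 mod 251 = 37 <-- target
Option C: s[4]='j'->'i', delta=(9-10)*5^1 mod 251 = 246, hash=41+246 mod 251 = 36
Option D: s[1]='e'->'c', delta=(3-5)*5^4 mod 251 = 5, hash=41+5 mod 251 = 46
Option E: s[3]='f'->'a', delta=(1-6)*5^2 mod 251 = 126, hash=41+126 mod 251 = 167

Answer: B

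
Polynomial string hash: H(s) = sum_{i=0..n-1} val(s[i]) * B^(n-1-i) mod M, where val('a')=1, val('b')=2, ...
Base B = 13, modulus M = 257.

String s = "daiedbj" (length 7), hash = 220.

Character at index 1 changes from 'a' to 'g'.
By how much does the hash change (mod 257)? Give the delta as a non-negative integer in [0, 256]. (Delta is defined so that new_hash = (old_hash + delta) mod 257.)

Delta formula: (val(new) - val(old)) * B^(n-1-k) mod M
  val('g') - val('a') = 7 - 1 = 6
  B^(n-1-k) = 13^5 mod 257 = 185
  Delta = 6 * 185 mod 257 = 82

Answer: 82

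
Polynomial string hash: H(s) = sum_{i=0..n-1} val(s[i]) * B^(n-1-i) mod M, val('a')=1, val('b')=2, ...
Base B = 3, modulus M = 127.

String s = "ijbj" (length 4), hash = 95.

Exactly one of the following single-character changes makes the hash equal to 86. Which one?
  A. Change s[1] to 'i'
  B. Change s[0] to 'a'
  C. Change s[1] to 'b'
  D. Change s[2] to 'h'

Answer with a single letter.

Answer: A

Derivation:
Option A: s[1]='j'->'i', delta=(9-10)*3^2 mod 127 = 118, hash=95+118 mod 127 = 86 <-- target
Option B: s[0]='i'->'a', delta=(1-9)*3^3 mod 127 = 38, hash=95+38 mod 127 = 6
Option C: s[1]='j'->'b', delta=(2-10)*3^2 mod 127 = 55, hash=95+55 mod 127 = 23
Option D: s[2]='b'->'h', delta=(8-2)*3^1 mod 127 = 18, hash=95+18 mod 127 = 113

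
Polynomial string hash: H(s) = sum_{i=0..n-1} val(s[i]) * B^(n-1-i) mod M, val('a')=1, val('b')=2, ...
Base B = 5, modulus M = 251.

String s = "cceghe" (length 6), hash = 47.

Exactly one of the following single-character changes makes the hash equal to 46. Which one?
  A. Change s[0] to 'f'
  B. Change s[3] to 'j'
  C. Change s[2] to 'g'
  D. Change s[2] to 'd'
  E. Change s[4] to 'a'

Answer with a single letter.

Option A: s[0]='c'->'f', delta=(6-3)*5^5 mod 251 = 88, hash=47+88 mod 251 = 135
Option B: s[3]='g'->'j', delta=(10-7)*5^2 mod 251 = 75, hash=47+75 mod 251 = 122
Option C: s[2]='e'->'g', delta=(7-5)*5^3 mod 251 = 250, hash=47+250 mod 251 = 46 <-- target
Option D: s[2]='e'->'d', delta=(4-5)*5^3 mod 251 = 126, hash=47+126 mod 251 = 173
Option E: s[4]='h'->'a', delta=(1-8)*5^1 mod 251 = 216, hash=47+216 mod 251 = 12

Answer: C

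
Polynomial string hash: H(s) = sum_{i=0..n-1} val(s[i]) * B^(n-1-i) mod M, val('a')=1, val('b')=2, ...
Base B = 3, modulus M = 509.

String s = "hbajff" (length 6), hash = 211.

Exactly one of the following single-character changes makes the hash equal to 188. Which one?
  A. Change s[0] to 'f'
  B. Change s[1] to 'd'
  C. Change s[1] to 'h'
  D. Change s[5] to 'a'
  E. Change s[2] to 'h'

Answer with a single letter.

Option A: s[0]='h'->'f', delta=(6-8)*3^5 mod 509 = 23, hash=211+23 mod 509 = 234
Option B: s[1]='b'->'d', delta=(4-2)*3^4 mod 509 = 162, hash=211+162 mod 509 = 373
Option C: s[1]='b'->'h', delta=(8-2)*3^4 mod 509 = 486, hash=211+486 mod 509 = 188 <-- target
Option D: s[5]='f'->'a', delta=(1-6)*3^0 mod 509 = 504, hash=211+504 mod 509 = 206
Option E: s[2]='a'->'h', delta=(8-1)*3^3 mod 509 = 189, hash=211+189 mod 509 = 400

Answer: C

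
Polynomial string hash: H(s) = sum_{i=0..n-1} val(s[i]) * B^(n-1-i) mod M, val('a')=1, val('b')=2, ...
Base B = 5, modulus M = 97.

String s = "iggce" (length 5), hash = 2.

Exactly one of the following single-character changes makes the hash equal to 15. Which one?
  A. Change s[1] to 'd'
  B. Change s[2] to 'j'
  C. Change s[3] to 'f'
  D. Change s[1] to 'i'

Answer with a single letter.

Answer: A

Derivation:
Option A: s[1]='g'->'d', delta=(4-7)*5^3 mod 97 = 13, hash=2+13 mod 97 = 15 <-- target
Option B: s[2]='g'->'j', delta=(10-7)*5^2 mod 97 = 75, hash=2+75 mod 97 = 77
Option C: s[3]='c'->'f', delta=(6-3)*5^1 mod 97 = 15, hash=2+15 mod 97 = 17
Option D: s[1]='g'->'i', delta=(9-7)*5^3 mod 97 = 56, hash=2+56 mod 97 = 58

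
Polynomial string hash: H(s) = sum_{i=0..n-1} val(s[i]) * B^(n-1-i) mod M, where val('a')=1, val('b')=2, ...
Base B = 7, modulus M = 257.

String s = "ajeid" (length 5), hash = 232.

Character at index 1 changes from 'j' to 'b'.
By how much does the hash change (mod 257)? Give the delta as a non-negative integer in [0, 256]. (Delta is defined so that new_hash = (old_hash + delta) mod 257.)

Answer: 83

Derivation:
Delta formula: (val(new) - val(old)) * B^(n-1-k) mod M
  val('b') - val('j') = 2 - 10 = -8
  B^(n-1-k) = 7^3 mod 257 = 86
  Delta = -8 * 86 mod 257 = 83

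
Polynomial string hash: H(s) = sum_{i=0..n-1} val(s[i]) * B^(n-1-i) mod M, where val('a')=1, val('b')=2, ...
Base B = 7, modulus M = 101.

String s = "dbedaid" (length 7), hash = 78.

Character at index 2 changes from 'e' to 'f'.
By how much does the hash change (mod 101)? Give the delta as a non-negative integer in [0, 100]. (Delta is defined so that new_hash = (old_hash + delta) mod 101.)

Delta formula: (val(new) - val(old)) * B^(n-1-k) mod M
  val('f') - val('e') = 6 - 5 = 1
  B^(n-1-k) = 7^4 mod 101 = 78
  Delta = 1 * 78 mod 101 = 78

Answer: 78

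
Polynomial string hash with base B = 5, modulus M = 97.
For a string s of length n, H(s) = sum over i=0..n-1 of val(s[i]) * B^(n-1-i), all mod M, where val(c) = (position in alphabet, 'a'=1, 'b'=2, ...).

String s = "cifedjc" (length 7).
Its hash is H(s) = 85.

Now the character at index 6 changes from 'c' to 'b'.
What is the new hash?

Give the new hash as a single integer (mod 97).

Answer: 84

Derivation:
val('c') = 3, val('b') = 2
Position k = 6, exponent = n-1-k = 0
B^0 mod M = 5^0 mod 97 = 1
Delta = (2 - 3) * 1 mod 97 = 96
New hash = (85 + 96) mod 97 = 84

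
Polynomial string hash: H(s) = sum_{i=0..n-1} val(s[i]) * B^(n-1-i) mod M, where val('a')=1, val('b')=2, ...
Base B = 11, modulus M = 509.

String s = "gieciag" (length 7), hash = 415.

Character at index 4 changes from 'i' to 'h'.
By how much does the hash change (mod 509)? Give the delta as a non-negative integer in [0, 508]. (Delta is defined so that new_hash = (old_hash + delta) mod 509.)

Answer: 388

Derivation:
Delta formula: (val(new) - val(old)) * B^(n-1-k) mod M
  val('h') - val('i') = 8 - 9 = -1
  B^(n-1-k) = 11^2 mod 509 = 121
  Delta = -1 * 121 mod 509 = 388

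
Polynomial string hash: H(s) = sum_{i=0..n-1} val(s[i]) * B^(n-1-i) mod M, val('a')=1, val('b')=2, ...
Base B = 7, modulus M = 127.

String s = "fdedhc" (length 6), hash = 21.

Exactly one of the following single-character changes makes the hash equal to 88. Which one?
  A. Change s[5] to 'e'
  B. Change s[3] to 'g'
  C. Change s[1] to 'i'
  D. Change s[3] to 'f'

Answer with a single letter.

Answer: C

Derivation:
Option A: s[5]='c'->'e', delta=(5-3)*7^0 mod 127 = 2, hash=21+2 mod 127 = 23
Option B: s[3]='d'->'g', delta=(7-4)*7^2 mod 127 = 20, hash=21+20 mod 127 = 41
Option C: s[1]='d'->'i', delta=(9-4)*7^4 mod 127 = 67, hash=21+67 mod 127 = 88 <-- target
Option D: s[3]='d'->'f', delta=(6-4)*7^2 mod 127 = 98, hash=21+98 mod 127 = 119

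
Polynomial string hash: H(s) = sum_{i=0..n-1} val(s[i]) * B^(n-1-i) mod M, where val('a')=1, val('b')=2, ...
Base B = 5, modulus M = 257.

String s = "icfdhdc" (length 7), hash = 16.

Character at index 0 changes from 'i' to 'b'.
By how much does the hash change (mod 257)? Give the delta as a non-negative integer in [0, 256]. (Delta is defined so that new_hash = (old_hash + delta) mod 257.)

Answer: 107

Derivation:
Delta formula: (val(new) - val(old)) * B^(n-1-k) mod M
  val('b') - val('i') = 2 - 9 = -7
  B^(n-1-k) = 5^6 mod 257 = 205
  Delta = -7 * 205 mod 257 = 107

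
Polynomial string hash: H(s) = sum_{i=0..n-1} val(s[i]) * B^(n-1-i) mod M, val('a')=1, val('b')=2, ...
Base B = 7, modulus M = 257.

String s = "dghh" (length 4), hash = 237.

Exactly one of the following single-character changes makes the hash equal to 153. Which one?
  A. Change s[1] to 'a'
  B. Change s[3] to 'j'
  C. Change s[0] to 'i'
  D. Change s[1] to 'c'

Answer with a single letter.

Option A: s[1]='g'->'a', delta=(1-7)*7^2 mod 257 = 220, hash=237+220 mod 257 = 200
Option B: s[3]='h'->'j', delta=(10-8)*7^0 mod 257 = 2, hash=237+2 mod 257 = 239
Option C: s[0]='d'->'i', delta=(9-4)*7^3 mod 257 = 173, hash=237+173 mod 257 = 153 <-- target
Option D: s[1]='g'->'c', delta=(3-7)*7^2 mod 257 = 61, hash=237+61 mod 257 = 41

Answer: C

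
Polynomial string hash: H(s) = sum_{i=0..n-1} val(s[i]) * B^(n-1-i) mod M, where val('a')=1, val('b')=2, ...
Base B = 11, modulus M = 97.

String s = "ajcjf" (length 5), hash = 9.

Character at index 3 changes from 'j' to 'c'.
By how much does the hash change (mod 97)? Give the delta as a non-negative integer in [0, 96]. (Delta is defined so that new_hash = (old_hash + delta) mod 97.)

Delta formula: (val(new) - val(old)) * B^(n-1-k) mod M
  val('c') - val('j') = 3 - 10 = -7
  B^(n-1-k) = 11^1 mod 97 = 11
  Delta = -7 * 11 mod 97 = 20

Answer: 20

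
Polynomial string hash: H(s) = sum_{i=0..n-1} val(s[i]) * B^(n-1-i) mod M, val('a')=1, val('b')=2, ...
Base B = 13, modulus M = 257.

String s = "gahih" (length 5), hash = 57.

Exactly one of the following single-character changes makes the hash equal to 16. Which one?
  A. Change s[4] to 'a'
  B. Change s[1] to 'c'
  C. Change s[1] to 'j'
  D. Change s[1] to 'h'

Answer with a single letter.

Option A: s[4]='h'->'a', delta=(1-8)*13^0 mod 257 = 250, hash=57+250 mod 257 = 50
Option B: s[1]='a'->'c', delta=(3-1)*13^3 mod 257 = 25, hash=57+25 mod 257 = 82
Option C: s[1]='a'->'j', delta=(10-1)*13^3 mod 257 = 241, hash=57+241 mod 257 = 41
Option D: s[1]='a'->'h', delta=(8-1)*13^3 mod 257 = 216, hash=57+216 mod 257 = 16 <-- target

Answer: D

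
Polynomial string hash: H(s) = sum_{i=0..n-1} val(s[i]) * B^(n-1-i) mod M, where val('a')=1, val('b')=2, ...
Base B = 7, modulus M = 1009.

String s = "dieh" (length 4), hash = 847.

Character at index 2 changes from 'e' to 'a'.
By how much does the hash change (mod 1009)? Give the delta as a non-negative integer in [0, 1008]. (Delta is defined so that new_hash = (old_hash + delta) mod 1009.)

Delta formula: (val(new) - val(old)) * B^(n-1-k) mod M
  val('a') - val('e') = 1 - 5 = -4
  B^(n-1-k) = 7^1 mod 1009 = 7
  Delta = -4 * 7 mod 1009 = 981

Answer: 981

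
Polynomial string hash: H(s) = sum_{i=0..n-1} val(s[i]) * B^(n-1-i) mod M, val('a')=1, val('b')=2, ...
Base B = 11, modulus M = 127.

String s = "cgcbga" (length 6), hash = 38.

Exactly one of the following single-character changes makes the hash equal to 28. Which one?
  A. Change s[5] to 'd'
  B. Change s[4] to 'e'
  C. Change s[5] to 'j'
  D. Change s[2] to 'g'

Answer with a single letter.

Answer: D

Derivation:
Option A: s[5]='a'->'d', delta=(4-1)*11^0 mod 127 = 3, hash=38+3 mod 127 = 41
Option B: s[4]='g'->'e', delta=(5-7)*11^1 mod 127 = 105, hash=38+105 mod 127 = 16
Option C: s[5]='a'->'j', delta=(10-1)*11^0 mod 127 = 9, hash=38+9 mod 127 = 47
Option D: s[2]='c'->'g', delta=(7-3)*11^3 mod 127 = 117, hash=38+117 mod 127 = 28 <-- target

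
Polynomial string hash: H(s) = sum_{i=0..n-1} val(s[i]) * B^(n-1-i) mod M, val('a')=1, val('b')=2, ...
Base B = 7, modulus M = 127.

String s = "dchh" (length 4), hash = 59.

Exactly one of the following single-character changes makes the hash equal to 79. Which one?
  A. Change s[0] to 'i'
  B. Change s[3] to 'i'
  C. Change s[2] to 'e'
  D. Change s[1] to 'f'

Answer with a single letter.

Option A: s[0]='d'->'i', delta=(9-4)*7^3 mod 127 = 64, hash=59+64 mod 127 = 123
Option B: s[3]='h'->'i', delta=(9-8)*7^0 mod 127 = 1, hash=59+1 mod 127 = 60
Option C: s[2]='h'->'e', delta=(5-8)*7^1 mod 127 = 106, hash=59+106 mod 127 = 38
Option D: s[1]='c'->'f', delta=(6-3)*7^2 mod 127 = 20, hash=59+20 mod 127 = 79 <-- target

Answer: D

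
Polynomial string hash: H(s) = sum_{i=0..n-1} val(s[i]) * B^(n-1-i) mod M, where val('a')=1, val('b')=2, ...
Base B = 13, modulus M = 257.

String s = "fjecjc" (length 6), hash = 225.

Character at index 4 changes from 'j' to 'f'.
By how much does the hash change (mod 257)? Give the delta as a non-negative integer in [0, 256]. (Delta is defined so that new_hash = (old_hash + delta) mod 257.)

Answer: 205

Derivation:
Delta formula: (val(new) - val(old)) * B^(n-1-k) mod M
  val('f') - val('j') = 6 - 10 = -4
  B^(n-1-k) = 13^1 mod 257 = 13
  Delta = -4 * 13 mod 257 = 205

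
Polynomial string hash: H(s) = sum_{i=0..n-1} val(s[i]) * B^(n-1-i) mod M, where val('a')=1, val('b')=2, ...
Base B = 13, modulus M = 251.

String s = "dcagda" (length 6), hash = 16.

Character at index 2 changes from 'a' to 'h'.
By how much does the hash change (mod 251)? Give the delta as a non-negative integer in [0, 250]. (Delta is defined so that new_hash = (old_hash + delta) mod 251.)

Delta formula: (val(new) - val(old)) * B^(n-1-k) mod M
  val('h') - val('a') = 8 - 1 = 7
  B^(n-1-k) = 13^3 mod 251 = 189
  Delta = 7 * 189 mod 251 = 68

Answer: 68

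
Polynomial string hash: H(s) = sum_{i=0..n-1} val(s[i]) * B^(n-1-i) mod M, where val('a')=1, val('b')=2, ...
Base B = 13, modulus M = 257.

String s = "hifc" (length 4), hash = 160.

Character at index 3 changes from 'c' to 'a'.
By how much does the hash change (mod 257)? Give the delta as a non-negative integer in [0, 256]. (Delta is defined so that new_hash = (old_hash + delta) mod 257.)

Answer: 255

Derivation:
Delta formula: (val(new) - val(old)) * B^(n-1-k) mod M
  val('a') - val('c') = 1 - 3 = -2
  B^(n-1-k) = 13^0 mod 257 = 1
  Delta = -2 * 1 mod 257 = 255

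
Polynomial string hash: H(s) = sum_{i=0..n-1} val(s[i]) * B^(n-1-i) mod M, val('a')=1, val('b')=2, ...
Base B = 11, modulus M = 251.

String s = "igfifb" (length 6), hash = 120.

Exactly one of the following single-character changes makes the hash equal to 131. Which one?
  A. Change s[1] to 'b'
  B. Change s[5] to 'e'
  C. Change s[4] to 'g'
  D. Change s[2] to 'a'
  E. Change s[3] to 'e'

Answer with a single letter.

Answer: C

Derivation:
Option A: s[1]='g'->'b', delta=(2-7)*11^4 mod 251 = 87, hash=120+87 mod 251 = 207
Option B: s[5]='b'->'e', delta=(5-2)*11^0 mod 251 = 3, hash=120+3 mod 251 = 123
Option C: s[4]='f'->'g', delta=(7-6)*11^1 mod 251 = 11, hash=120+11 mod 251 = 131 <-- target
Option D: s[2]='f'->'a', delta=(1-6)*11^3 mod 251 = 122, hash=120+122 mod 251 = 242
Option E: s[3]='i'->'e', delta=(5-9)*11^2 mod 251 = 18, hash=120+18 mod 251 = 138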